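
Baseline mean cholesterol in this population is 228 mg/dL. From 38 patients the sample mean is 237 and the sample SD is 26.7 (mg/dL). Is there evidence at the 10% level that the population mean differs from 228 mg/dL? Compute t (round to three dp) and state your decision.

H0: μ = 228; H1: μ ≠ 228 (one-sample t-test, two-sided).
t = (x̄ − μ₀)/(s/√n) = (237 − 228)/(26.7/√38) = 2.078
df = n − 1 = 37
Two-sided p-value ≈ 0.0447
Since p ≈ 0.0447 < α = 0.1, reject H0; the evidence is statistically significant.

t = 2.078; reject H0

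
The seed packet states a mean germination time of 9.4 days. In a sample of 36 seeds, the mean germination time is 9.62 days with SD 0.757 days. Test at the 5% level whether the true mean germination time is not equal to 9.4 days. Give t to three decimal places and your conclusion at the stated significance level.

H0: μ = 9.4; H1: μ ≠ 9.4 (one-sample t-test, two-sided).
t = (x̄ − μ₀)/(s/√n) = (9.62 − 9.4)/(0.757/√36) = 1.744
df = n − 1 = 35
Two-sided p-value ≈ 0.0900
Since p ≈ 0.0900 > α = 0.05, fail to reject H0; the evidence is not statistically significant.

t = 1.744; fail to reject H0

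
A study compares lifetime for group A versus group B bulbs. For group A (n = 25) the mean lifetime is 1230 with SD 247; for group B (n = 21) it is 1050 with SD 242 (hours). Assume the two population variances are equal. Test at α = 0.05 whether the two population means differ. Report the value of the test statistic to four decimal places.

Let group 1 = group A, group 2 = group B. H0: μ_1 = μ_2; H1: μ_1 ≠ μ_2 (two-sample pooled-variance t-test, two-sided).
s_p² = [(25−1)·247² + (21−1)·242²]/(25+21−2) = 59897.6
t = (1230 − 1050)/√[59897.6·(1/25 + 1/21)] = 2.4847
df = n₁ + n₂ − 2 = 44
Two-sided p-value ≈ 0.017
Since p ≈ 0.017 < α = 0.05, reject H0; the evidence is statistically significant.

2.4847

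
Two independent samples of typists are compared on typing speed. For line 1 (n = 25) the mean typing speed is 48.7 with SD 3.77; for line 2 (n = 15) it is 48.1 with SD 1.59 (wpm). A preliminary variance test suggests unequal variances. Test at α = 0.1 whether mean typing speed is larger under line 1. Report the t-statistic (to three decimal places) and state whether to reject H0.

t = 0.699; fail to reject H0

Let group 1 = line 1, group 2 = line 2. H0: μ_1 = μ_2; H1: μ_1 > μ_2 (Welch's two-sample t-test, right-tailed).
t = (x̄_1 − x̄_2)/√(s_1²/n_1 + s_2²/n_2) = (48.7 − 48.1)/√(3.77²/25 + 1.59²/15) = 0.699
Welch–Satterthwaite df ≈ 35.06
p-value = P(T ≥ 0.699) ≈ 0.2446
Since p ≈ 0.2446 > α = 0.1, fail to reject H0; the data do not provide sufficient evidence against H0.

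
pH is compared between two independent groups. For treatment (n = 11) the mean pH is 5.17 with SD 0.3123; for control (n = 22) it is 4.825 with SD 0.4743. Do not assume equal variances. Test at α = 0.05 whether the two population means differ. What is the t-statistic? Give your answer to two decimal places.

2.50

Let group 1 = treatment, group 2 = control. H0: μ_1 = μ_2; H1: μ_1 ≠ μ_2 (Welch's two-sample t-test, two-sided).
t = (x̄_1 − x̄_2)/√(s_1²/n_1 + s_2²/n_2) = (5.17 − 4.825)/√(0.3123²/11 + 0.4743²/22) = 2.50
Welch–Satterthwaite df ≈ 28.39
Two-sided p-value ≈ 0.019
Since p ≈ 0.019 < α = 0.05, reject H0; the data support H1.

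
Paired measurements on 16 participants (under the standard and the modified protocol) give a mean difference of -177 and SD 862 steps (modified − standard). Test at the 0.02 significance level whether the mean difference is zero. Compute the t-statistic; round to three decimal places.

-0.821

H0: μ_d = 0; H1: μ_d ≠ 0 (paired t-test on the differences, two-sided).
t = d̄/(s_d/√n) = -177/(862/√16) = -0.821
df = n − 1 = 15
Two-sided p-value ≈ 0.424
Since p ≈ 0.424 > α = 0.02, fail to reject H0; the evidence is not statistically significant.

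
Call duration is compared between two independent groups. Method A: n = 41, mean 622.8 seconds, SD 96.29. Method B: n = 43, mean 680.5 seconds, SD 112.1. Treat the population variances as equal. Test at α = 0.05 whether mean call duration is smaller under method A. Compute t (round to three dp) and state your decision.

t = -2.525; reject H0

Let group 1 = method A, group 2 = method B. H0: μ_1 = μ_2; H1: μ_1 < μ_2 (two-sample pooled-variance t-test, left-tailed).
s_p² = [(41−1)·96.29² + (43−1)·112.1²]/(41+43−2) = 10959.3
t = (622.8 − 680.5)/√[10959.3·(1/41 + 1/43)] = -2.525
df = n₁ + n₂ − 2 = 82
p-value = P(T ≤ -2.525) ≈ 0.007
Since p ≈ 0.007 < α = 0.05, reject H0; the evidence is statistically significant.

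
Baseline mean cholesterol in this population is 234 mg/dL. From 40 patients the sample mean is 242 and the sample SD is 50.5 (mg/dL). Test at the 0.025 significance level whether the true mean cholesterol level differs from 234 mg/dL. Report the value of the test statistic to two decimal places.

H0: μ = 234; H1: μ ≠ 234 (one-sample t-test, two-sided).
t = (x̄ − μ₀)/(s/√n) = (242 − 234)/(50.5/√40) = 1.00
df = n − 1 = 39
Two-sided p-value ≈ 0.323
Since p ≈ 0.323 > α = 0.025, fail to reject H0; the data do not provide sufficient evidence against H0.

1.00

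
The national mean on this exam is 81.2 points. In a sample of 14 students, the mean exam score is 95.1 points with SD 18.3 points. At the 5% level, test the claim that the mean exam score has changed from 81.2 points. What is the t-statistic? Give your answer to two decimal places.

H0: μ = 81.2; H1: μ ≠ 81.2 (one-sample t-test, two-sided).
t = (x̄ − μ₀)/(s/√n) = (95.1 − 81.2)/(18.3/√14) = 2.84
df = n − 1 = 13
Two-sided p-value ≈ 0.014
Since p ≈ 0.014 < α = 0.05, reject H0; the data support H1.

2.84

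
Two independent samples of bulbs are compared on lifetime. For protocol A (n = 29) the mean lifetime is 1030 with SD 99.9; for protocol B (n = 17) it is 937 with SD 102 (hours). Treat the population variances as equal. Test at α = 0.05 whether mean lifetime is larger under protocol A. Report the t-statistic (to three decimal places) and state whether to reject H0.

t = 3.024; reject H0

Let group 1 = protocol A, group 2 = protocol B. H0: μ_1 = μ_2; H1: μ_1 > μ_2 (two-sample pooled-variance t-test, right-tailed).
s_p² = [(29−1)·99.9² + (17−1)·102²]/(29+17−2) = 10134.2
t = (1030 − 937)/√[10134.2·(1/29 + 1/17)] = 3.024
df = n₁ + n₂ − 2 = 44
p-value = P(T ≥ 3.024) ≈ 0.002
Since p ≈ 0.002 < α = 0.05, reject H0; the evidence is statistically significant.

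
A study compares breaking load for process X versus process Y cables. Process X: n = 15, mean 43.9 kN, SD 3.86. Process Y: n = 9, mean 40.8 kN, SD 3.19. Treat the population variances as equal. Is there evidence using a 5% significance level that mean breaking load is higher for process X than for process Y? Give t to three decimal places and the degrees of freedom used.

Let group 1 = process X, group 2 = process Y. H0: μ_1 = μ_2; H1: μ_1 > μ_2 (two-sample pooled-variance t-test, right-tailed).
s_p² = [(15−1)·3.86² + (9−1)·3.19²]/(15+9−2) = 13.182
t = (43.9 − 40.8)/√[13.182·(1/15 + 1/9)] = 2.025
df = n₁ + n₂ − 2 = 22
p-value = P(T ≥ 2.025) ≈ 0.0276
Since p ≈ 0.0276 < α = 0.05, reject H0; the evidence is statistically significant.

t = 2.025, df = 22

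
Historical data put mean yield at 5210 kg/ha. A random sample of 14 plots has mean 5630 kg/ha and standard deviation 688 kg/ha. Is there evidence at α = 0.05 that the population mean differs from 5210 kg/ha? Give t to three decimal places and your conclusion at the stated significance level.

t = 2.284; reject H0

H0: μ = 5210; H1: μ ≠ 5210 (one-sample t-test, two-sided).
t = (x̄ − μ₀)/(s/√n) = (5630 − 5210)/(688/√14) = 2.284
df = n − 1 = 13
Two-sided p-value ≈ 0.0398
Since p ≈ 0.0398 < α = 0.05, reject H0; the data support H1.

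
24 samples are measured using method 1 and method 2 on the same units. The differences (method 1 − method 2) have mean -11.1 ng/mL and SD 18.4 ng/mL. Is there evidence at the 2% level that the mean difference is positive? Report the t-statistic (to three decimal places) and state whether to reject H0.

H0: μ_d = 0; H1: μ_d > 0 (paired t-test on the differences, right-tailed).
t = d̄/(s_d/√n) = -11.1/(18.4/√24) = -2.955
df = n − 1 = 23
p-value = P(T ≥ -2.955) ≈ 0.9965
Since p ≈ 0.9965 > α = 0.02, fail to reject H0; the evidence is not statistically significant.

t = -2.955; fail to reject H0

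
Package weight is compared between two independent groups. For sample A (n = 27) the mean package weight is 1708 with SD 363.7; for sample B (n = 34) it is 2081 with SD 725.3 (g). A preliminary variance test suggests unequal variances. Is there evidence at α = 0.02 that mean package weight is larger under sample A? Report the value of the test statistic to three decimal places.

-2.613

Let group 1 = sample A, group 2 = sample B. H0: μ_1 = μ_2; H1: μ_1 > μ_2 (Welch's two-sample t-test, right-tailed).
t = (x̄_1 − x̄_2)/√(s_1²/n_1 + s_2²/n_2) = (1708 − 2081)/√(363.7²/27 + 725.3²/34) = -2.613
Welch–Satterthwaite df ≈ 50.75
p-value = P(T ≥ -2.613) ≈ 0.9941
Since p ≈ 0.9941 > α = 0.02, fail to reject H0; the data do not provide sufficient evidence against H0.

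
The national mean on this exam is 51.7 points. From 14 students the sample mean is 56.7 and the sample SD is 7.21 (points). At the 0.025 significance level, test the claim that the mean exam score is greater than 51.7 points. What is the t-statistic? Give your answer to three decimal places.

H0: μ = 51.7; H1: μ > 51.7 (one-sample t-test, right-tailed).
t = (x̄ − μ₀)/(s/√n) = (56.7 − 51.7)/(7.21/√14) = 2.595
df = n − 1 = 13
p-value = P(T ≥ 2.595) ≈ 0.011
Since p ≈ 0.011 < α = 0.025, reject H0; the evidence is statistically significant.

2.595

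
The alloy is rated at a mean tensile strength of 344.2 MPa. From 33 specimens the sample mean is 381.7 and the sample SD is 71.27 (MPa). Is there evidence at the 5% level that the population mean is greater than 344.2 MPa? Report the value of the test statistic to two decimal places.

H0: μ = 344.2; H1: μ > 344.2 (one-sample t-test, right-tailed).
t = (x̄ − μ₀)/(s/√n) = (381.7 − 344.2)/(71.27/√33) = 3.02
df = n − 1 = 32
p-value = P(T ≥ 3.02) ≈ 0.0025
Since p ≈ 0.0025 < α = 0.05, reject H0; the data support H1.

3.02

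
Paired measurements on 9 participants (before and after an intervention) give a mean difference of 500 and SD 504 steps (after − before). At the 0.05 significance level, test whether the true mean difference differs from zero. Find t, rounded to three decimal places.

2.976

H0: μ_d = 0; H1: μ_d ≠ 0 (paired t-test on the differences, two-sided).
t = d̄/(s_d/√n) = 500/(504/√9) = 2.976
df = n − 1 = 8
Two-sided p-value ≈ 0.018
Since p ≈ 0.018 < α = 0.05, reject H0; the evidence is statistically significant.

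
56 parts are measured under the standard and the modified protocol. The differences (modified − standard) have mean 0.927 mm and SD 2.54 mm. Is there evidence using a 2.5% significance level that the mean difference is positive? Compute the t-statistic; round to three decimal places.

2.731

H0: μ_d = 0; H1: μ_d > 0 (paired t-test on the differences, right-tailed).
t = d̄/(s_d/√n) = 0.927/(2.54/√56) = 2.731
df = n − 1 = 55
p-value = P(T ≥ 2.731) ≈ 0.0042
Since p ≈ 0.0042 < α = 0.025, reject H0; the data support H1.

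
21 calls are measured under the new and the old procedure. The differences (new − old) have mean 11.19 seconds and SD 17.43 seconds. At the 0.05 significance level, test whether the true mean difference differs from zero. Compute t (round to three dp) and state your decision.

H0: μ_d = 0; H1: μ_d ≠ 0 (paired t-test on the differences, two-sided).
t = d̄/(s_d/√n) = 11.19/(17.43/√21) = 2.942
df = n − 1 = 20
Two-sided p-value ≈ 0.0081
Since p ≈ 0.0081 < α = 0.05, reject H0; the evidence is statistically significant.

t = 2.942; reject H0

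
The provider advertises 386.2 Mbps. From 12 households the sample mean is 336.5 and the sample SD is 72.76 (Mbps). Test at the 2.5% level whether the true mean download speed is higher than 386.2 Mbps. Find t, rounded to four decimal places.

H0: μ = 386.2; H1: μ > 386.2 (one-sample t-test, right-tailed).
t = (x̄ − μ₀)/(s/√n) = (336.5 − 386.2)/(72.76/√12) = -2.3662
df = n − 1 = 11
p-value = P(T ≥ -2.3662) ≈ 0.9813
Since p ≈ 0.9813 > α = 0.025, fail to reject H0; the evidence is not statistically significant.

-2.3662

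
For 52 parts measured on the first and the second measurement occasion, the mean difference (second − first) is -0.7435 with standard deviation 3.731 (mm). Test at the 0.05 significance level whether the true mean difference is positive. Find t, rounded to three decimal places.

-1.437

H0: μ_d = 0; H1: μ_d > 0 (paired t-test on the differences, right-tailed).
t = d̄/(s_d/√n) = -0.7435/(3.731/√52) = -1.437
df = n − 1 = 51
p-value = P(T ≥ -1.437) ≈ 0.9216
Since p ≈ 0.9216 > α = 0.05, fail to reject H0; the evidence is not statistically significant.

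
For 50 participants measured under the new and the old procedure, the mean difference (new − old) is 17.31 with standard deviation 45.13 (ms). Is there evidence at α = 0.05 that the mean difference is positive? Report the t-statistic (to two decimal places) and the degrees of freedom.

t = 2.71, df = 49

H0: μ_d = 0; H1: μ_d > 0 (paired t-test on the differences, right-tailed).
t = d̄/(s_d/√n) = 17.31/(45.13/√50) = 2.71
df = n − 1 = 49
p-value = P(T ≥ 2.71) ≈ 0.005
Since p ≈ 0.005 < α = 0.05, reject H0; the data support H1.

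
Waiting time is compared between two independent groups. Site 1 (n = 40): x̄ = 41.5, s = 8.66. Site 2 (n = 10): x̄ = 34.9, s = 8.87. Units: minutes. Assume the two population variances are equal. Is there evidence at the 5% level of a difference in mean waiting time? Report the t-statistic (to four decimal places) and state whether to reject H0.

t = 2.1458; reject H0

Let group 1 = site 1, group 2 = site 2. H0: μ_1 = μ_2; H1: μ_1 ≠ μ_2 (two-sample pooled-variance t-test, two-sided).
s_p² = [(40−1)·8.66² + (10−1)·8.87²]/(40+10−2) = 75.6858
t = (41.5 − 34.9)/√[75.6858·(1/40 + 1/10)] = 2.1458
df = n₁ + n₂ − 2 = 48
Two-sided p-value ≈ 0.037
Since p ≈ 0.037 < α = 0.05, reject H0; the evidence is statistically significant.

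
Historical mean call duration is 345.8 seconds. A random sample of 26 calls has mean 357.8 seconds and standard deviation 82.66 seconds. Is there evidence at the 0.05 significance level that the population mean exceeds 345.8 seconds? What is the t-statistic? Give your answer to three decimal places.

H0: μ = 345.8; H1: μ > 345.8 (one-sample t-test, right-tailed).
t = (x̄ − μ₀)/(s/√n) = (357.8 − 345.8)/(82.66/√26) = 0.740
df = n − 1 = 25
p-value = P(T ≥ 0.740) ≈ 0.2330
Since p ≈ 0.2330 > α = 0.05, fail to reject H0; the data do not provide sufficient evidence against H0.

0.740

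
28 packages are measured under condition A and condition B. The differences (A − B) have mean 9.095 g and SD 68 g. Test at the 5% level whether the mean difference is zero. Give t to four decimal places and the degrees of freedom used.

H0: μ_d = 0; H1: μ_d ≠ 0 (paired t-test on the differences, two-sided).
t = d̄/(s_d/√n) = 9.095/(68/√28) = 0.7077
df = n − 1 = 27
Two-sided p-value ≈ 0.485
Since p ≈ 0.485 > α = 0.05, fail to reject H0; the evidence is not statistically significant.

t = 0.7077, df = 27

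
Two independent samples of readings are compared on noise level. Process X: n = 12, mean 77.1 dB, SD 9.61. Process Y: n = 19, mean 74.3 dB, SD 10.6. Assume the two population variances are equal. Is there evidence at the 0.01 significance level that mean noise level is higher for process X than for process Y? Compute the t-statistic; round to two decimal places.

Let group 1 = process X, group 2 = process Y. H0: μ_1 = μ_2; H1: μ_1 > μ_2 (two-sample pooled-variance t-test, right-tailed).
s_p² = [(12−1)·9.61² + (19−1)·10.6²]/(12+19−2) = 104.771
t = (77.1 − 74.3)/√[104.771·(1/12 + 1/19)] = 0.74
df = n₁ + n₂ − 2 = 29
p-value = P(T ≥ 0.74) ≈ 0.2321
Since p ≈ 0.2321 > α = 0.01, fail to reject H0; the data do not provide sufficient evidence against H0.

0.74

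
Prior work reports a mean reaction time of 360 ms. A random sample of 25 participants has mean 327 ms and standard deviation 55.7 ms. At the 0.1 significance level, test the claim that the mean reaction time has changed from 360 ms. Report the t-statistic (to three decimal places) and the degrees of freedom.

t = -2.962, df = 24

H0: μ = 360; H1: μ ≠ 360 (one-sample t-test, two-sided).
t = (x̄ − μ₀)/(s/√n) = (327 − 360)/(55.7/√25) = -2.962
df = n − 1 = 24
Two-sided p-value ≈ 0.0068
Since p ≈ 0.0068 < α = 0.1, reject H0; the data support H1.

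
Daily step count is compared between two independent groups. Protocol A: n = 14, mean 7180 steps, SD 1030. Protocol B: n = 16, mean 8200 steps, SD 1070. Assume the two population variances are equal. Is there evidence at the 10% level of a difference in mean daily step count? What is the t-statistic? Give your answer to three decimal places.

Let group 1 = protocol A, group 2 = protocol B. H0: μ_1 = μ_2; H1: μ_1 ≠ μ_2 (two-sample pooled-variance t-test, two-sided).
s_p² = [(14−1)·1030² + (16−1)·1070²]/(14+16−2) = 1105900
t = (7180 − 8200)/√[1105900·(1/14 + 1/16)] = -2.650
df = n₁ + n₂ − 2 = 28
Two-sided p-value ≈ 0.013
Since p ≈ 0.013 < α = 0.1, reject H0; the data support H1.

-2.650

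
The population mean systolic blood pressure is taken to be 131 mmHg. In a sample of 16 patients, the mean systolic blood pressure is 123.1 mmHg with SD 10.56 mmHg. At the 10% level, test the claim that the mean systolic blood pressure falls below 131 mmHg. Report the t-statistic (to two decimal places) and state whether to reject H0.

H0: μ = 131; H1: μ < 131 (one-sample t-test, left-tailed).
t = (x̄ − μ₀)/(s/√n) = (123.1 − 131)/(10.56/√16) = -2.99
df = n − 1 = 15
p-value = P(T ≤ -2.99) ≈ 0.0046
Since p ≈ 0.0046 < α = 0.1, reject H0; the data support H1.

t = -2.99; reject H0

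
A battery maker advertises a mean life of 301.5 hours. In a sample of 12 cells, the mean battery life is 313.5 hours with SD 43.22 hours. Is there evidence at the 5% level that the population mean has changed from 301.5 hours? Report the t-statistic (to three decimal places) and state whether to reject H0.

H0: μ = 301.5; H1: μ ≠ 301.5 (one-sample t-test, two-sided).
t = (x̄ − μ₀)/(s/√n) = (313.5 − 301.5)/(43.22/√12) = 0.962
df = n − 1 = 11
Two-sided p-value ≈ 0.357
Since p ≈ 0.357 > α = 0.05, fail to reject H0; the data do not provide sufficient evidence against H0.

t = 0.962; fail to reject H0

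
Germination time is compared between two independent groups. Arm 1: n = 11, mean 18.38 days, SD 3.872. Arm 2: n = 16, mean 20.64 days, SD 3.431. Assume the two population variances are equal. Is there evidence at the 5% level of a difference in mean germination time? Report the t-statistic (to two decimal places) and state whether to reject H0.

Let group 1 = arm 1, group 2 = arm 2. H0: μ_1 = μ_2; H1: μ_1 ≠ μ_2 (two-sample pooled-variance t-test, two-sided).
s_p² = [(11−1)·3.872² + (16−1)·3.431²]/(11+16−2) = 13.06
t = (18.38 − 20.64)/√[13.06·(1/11 + 1/16)] = -1.60
df = n₁ + n₂ − 2 = 25
Two-sided p-value ≈ 0.123
Since p ≈ 0.123 > α = 0.05, fail to reject H0; the data do not provide sufficient evidence against H0.

t = -1.60; fail to reject H0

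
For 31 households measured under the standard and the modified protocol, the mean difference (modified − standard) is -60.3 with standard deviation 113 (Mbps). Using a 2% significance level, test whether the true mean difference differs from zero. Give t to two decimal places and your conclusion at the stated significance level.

t = -2.97; reject H0

H0: μ_d = 0; H1: μ_d ≠ 0 (paired t-test on the differences, two-sided).
t = d̄/(s_d/√n) = -60.3/(113/√31) = -2.97
df = n − 1 = 30
Two-sided p-value ≈ 0.0058
Since p ≈ 0.0058 < α = 0.02, reject H0; the evidence is statistically significant.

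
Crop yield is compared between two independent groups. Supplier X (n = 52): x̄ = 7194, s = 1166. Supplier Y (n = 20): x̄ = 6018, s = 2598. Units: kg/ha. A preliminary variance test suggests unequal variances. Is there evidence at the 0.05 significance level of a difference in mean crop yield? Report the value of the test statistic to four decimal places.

Let group 1 = supplier X, group 2 = supplier Y. H0: μ_1 = μ_2; H1: μ_1 ≠ μ_2 (Welch's two-sample t-test, two-sided).
t = (x̄_1 − x̄_2)/√(s_1²/n_1 + s_2²/n_2) = (7194 − 6018)/√(1166²/52 + 2598²/20) = 1.9502
Welch–Satterthwaite df ≈ 22.01
Two-sided p-value ≈ 0.0640
Since p ≈ 0.0640 > α = 0.05, fail to reject H0; the evidence is not statistically significant.

1.9502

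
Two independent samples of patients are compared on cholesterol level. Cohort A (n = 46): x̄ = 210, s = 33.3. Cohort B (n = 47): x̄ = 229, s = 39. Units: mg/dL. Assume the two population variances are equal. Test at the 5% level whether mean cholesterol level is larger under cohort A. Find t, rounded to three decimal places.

-2.524

Let group 1 = cohort A, group 2 = cohort B. H0: μ_1 = μ_2; H1: μ_1 > μ_2 (two-sample pooled-variance t-test, right-tailed).
s_p² = [(46−1)·33.3² + (47−1)·39²]/(46+47−2) = 1317.21
t = (210 − 229)/√[1317.21·(1/46 + 1/47)] = -2.524
df = n₁ + n₂ − 2 = 91
p-value = P(T ≥ -2.524) ≈ 0.993
Since p ≈ 0.993 > α = 0.05, fail to reject H0; the data do not provide sufficient evidence against H0.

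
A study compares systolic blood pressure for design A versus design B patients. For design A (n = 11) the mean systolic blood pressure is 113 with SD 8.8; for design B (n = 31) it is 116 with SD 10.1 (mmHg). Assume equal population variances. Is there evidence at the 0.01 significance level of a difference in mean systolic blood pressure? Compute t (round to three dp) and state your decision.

Let group 1 = design A, group 2 = design B. H0: μ_1 = μ_2; H1: μ_1 ≠ μ_2 (two-sample pooled-variance t-test, two-sided).
s_p² = [(11−1)·8.8² + (31−1)·10.1²]/(11+31−2) = 95.8675
t = (113 − 116)/√[95.8675·(1/11 + 1/31)] = -0.873
df = n₁ + n₂ − 2 = 40
Two-sided p-value ≈ 0.3878
Since p ≈ 0.3878 > α = 0.01, fail to reject H0; the evidence is not statistically significant.

t = -0.873; fail to reject H0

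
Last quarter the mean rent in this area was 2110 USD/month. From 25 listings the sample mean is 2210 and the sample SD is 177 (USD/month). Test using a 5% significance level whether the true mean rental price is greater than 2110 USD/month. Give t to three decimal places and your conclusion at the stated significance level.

t = 2.825; reject H0

H0: μ = 2110; H1: μ > 2110 (one-sample t-test, right-tailed).
t = (x̄ − μ₀)/(s/√n) = (2210 − 2110)/(177/√25) = 2.825
df = n − 1 = 24
p-value = P(T ≥ 2.825) ≈ 0.005
Since p ≈ 0.005 < α = 0.05, reject H0; the evidence is statistically significant.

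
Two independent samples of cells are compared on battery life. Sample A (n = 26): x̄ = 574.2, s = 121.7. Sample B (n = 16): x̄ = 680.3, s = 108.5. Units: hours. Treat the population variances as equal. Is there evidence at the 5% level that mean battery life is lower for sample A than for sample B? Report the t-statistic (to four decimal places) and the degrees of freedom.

Let group 1 = sample A, group 2 = sample B. H0: μ_1 = μ_2; H1: μ_1 < μ_2 (two-sample pooled-variance t-test, left-tailed).
s_p² = [(26−1)·121.7² + (16−1)·108.5²]/(26+16−2) = 13671.4
t = (574.2 − 680.3)/√[13671.4·(1/26 + 1/16)] = -2.8558
df = n₁ + n₂ − 2 = 40
p-value = P(T ≤ -2.8558) ≈ 0.0034
Since p ≈ 0.0034 < α = 0.05, reject H0; the data support H1.

t = -2.8558, df = 40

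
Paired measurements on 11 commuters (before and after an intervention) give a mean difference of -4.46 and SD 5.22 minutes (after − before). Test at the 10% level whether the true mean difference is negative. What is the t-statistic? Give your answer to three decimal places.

H0: μ_d = 0; H1: μ_d < 0 (paired t-test on the differences, left-tailed).
t = d̄/(s_d/√n) = -4.46/(5.22/√11) = -2.834
df = n − 1 = 10
p-value = P(T ≤ -2.834) ≈ 0.009
Since p ≈ 0.009 < α = 0.1, reject H0; the evidence is statistically significant.

-2.834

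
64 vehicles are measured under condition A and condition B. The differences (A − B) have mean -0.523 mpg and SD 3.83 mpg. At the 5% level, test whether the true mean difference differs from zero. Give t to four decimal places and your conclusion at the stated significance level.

t = -1.0924; fail to reject H0

H0: μ_d = 0; H1: μ_d ≠ 0 (paired t-test on the differences, two-sided).
t = d̄/(s_d/√n) = -0.523/(3.83/√64) = -1.0924
df = n − 1 = 63
Two-sided p-value ≈ 0.2788
Since p ≈ 0.2788 > α = 0.05, fail to reject H0; the data do not provide sufficient evidence against H0.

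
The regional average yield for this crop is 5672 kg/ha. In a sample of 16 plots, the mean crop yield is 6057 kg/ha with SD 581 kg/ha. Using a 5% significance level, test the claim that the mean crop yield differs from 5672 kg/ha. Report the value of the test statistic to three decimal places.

2.651

H0: μ = 5672; H1: μ ≠ 5672 (one-sample t-test, two-sided).
t = (x̄ − μ₀)/(s/√n) = (6057 − 5672)/(581/√16) = 2.651
df = n − 1 = 15
Two-sided p-value ≈ 0.018
Since p ≈ 0.018 < α = 0.05, reject H0; the evidence is statistically significant.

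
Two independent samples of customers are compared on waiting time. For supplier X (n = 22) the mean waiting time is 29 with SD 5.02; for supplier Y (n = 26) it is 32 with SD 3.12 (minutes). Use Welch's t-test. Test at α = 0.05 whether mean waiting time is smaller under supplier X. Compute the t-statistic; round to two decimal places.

-2.43

Let group 1 = supplier X, group 2 = supplier Y. H0: μ_1 = μ_2; H1: μ_1 < μ_2 (Welch's two-sample t-test, left-tailed).
t = (x̄_1 − x̄_2)/√(s_1²/n_1 + s_2²/n_2) = (29 − 32)/√(5.02²/22 + 3.12²/26) = -2.43
Welch–Satterthwaite df ≈ 33.93
p-value = P(T ≤ -2.43) ≈ 0.0102
Since p ≈ 0.0102 < α = 0.05, reject H0; the evidence is statistically significant.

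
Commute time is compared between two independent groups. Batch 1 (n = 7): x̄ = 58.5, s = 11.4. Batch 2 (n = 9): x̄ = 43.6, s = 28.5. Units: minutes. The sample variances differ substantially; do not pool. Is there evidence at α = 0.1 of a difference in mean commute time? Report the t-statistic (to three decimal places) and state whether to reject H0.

Let group 1 = batch 1, group 2 = batch 2. H0: μ_1 = μ_2; H1: μ_1 ≠ μ_2 (Welch's two-sample t-test, two-sided).
t = (x̄_1 − x̄_2)/√(s_1²/n_1 + s_2²/n_2) = (58.5 − 43.6)/√(11.4²/7 + 28.5²/9) = 1.428
Welch–Satterthwaite df ≈ 11.01
Two-sided p-value ≈ 0.1809
Since p ≈ 0.1809 > α = 0.1, fail to reject H0; the data do not provide sufficient evidence against H0.

t = 1.428; fail to reject H0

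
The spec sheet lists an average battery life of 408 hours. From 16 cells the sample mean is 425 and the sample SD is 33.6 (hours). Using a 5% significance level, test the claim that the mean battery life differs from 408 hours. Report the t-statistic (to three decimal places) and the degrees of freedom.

t = 2.024, df = 15

H0: μ = 408; H1: μ ≠ 408 (one-sample t-test, two-sided).
t = (x̄ − μ₀)/(s/√n) = (425 − 408)/(33.6/√16) = 2.024
df = n − 1 = 15
Two-sided p-value ≈ 0.061
Since p ≈ 0.061 > α = 0.05, fail to reject H0; the evidence is not statistically significant.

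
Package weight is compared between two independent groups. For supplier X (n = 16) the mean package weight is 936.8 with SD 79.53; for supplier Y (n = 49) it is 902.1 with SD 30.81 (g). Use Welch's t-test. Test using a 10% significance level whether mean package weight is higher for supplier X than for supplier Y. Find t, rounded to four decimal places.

1.7040

Let group 1 = supplier X, group 2 = supplier Y. H0: μ_1 = μ_2; H1: μ_1 > μ_2 (Welch's two-sample t-test, right-tailed).
t = (x̄_1 − x̄_2)/√(s_1²/n_1 + s_2²/n_2) = (936.8 − 902.1)/√(79.53²/16 + 30.81²/49) = 1.7040
Welch–Satterthwaite df ≈ 16.49
p-value = P(T ≥ 1.7040) ≈ 0.0536
Since p ≈ 0.0536 < α = 0.1, reject H0; the evidence is statistically significant.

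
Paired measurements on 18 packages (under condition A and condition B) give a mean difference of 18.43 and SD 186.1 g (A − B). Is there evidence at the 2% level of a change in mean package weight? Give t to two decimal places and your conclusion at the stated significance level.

t = 0.42; fail to reject H0

H0: μ_d = 0; H1: μ_d ≠ 0 (paired t-test on the differences, two-sided).
t = d̄/(s_d/√n) = 18.43/(186.1/√18) = 0.42
df = n − 1 = 17
Two-sided p-value ≈ 0.680
Since p ≈ 0.680 > α = 0.02, fail to reject H0; the data do not provide sufficient evidence against H0.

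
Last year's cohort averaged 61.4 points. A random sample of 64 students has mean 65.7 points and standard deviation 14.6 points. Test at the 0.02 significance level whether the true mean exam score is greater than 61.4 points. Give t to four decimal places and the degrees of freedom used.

t = 2.3562, df = 63

H0: μ = 61.4; H1: μ > 61.4 (one-sample t-test, right-tailed).
t = (x̄ − μ₀)/(s/√n) = (65.7 − 61.4)/(14.6/√64) = 2.3562
df = n − 1 = 63
p-value = P(T ≥ 2.3562) ≈ 0.011
Since p ≈ 0.011 < α = 0.02, reject H0; the evidence is statistically significant.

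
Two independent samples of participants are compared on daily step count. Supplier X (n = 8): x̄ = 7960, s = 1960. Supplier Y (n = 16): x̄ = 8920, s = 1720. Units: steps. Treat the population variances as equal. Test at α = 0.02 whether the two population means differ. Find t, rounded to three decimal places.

Let group 1 = supplier X, group 2 = supplier Y. H0: μ_1 = μ_2; H1: μ_1 ≠ μ_2 (two-sample pooled-variance t-test, two-sided).
s_p² = [(8−1)·1960² + (16−1)·1720²]/(8+16−2) = 3239420
t = (7960 − 8920)/√[3239420·(1/8 + 1/16)] = -1.232
df = n₁ + n₂ − 2 = 22
Two-sided p-value ≈ 0.2310
Since p ≈ 0.2310 > α = 0.02, fail to reject H0; the data do not provide sufficient evidence against H0.

-1.232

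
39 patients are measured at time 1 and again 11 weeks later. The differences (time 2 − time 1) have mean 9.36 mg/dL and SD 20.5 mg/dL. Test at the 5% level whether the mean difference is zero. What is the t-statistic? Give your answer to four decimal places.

2.8514

H0: μ_d = 0; H1: μ_d ≠ 0 (paired t-test on the differences, two-sided).
t = d̄/(s_d/√n) = 9.36/(20.5/√39) = 2.8514
df = n − 1 = 38
Two-sided p-value ≈ 0.007
Since p ≈ 0.007 < α = 0.05, reject H0; the evidence is statistically significant.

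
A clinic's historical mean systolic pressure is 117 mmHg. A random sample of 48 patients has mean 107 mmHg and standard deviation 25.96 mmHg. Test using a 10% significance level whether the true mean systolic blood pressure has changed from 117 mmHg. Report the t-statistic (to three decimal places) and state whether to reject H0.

H0: μ = 117; H1: μ ≠ 117 (one-sample t-test, two-sided).
t = (x̄ − μ₀)/(s/√n) = (107 − 117)/(25.96/√48) = -2.669
df = n − 1 = 47
Two-sided p-value ≈ 0.010
Since p ≈ 0.010 < α = 0.1, reject H0; the evidence is statistically significant.

t = -2.669; reject H0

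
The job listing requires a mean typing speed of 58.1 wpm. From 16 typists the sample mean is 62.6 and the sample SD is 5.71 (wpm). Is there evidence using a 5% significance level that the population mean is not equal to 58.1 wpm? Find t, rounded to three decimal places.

H0: μ = 58.1; H1: μ ≠ 58.1 (one-sample t-test, two-sided).
t = (x̄ − μ₀)/(s/√n) = (62.6 − 58.1)/(5.71/√16) = 3.152
df = n − 1 = 15
Two-sided p-value ≈ 0.007
Since p ≈ 0.007 < α = 0.05, reject H0; the evidence is statistically significant.

3.152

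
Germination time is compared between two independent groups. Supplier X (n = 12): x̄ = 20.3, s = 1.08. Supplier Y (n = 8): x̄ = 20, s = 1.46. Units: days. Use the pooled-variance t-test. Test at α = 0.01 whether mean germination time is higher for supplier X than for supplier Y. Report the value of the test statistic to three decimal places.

Let group 1 = supplier X, group 2 = supplier Y. H0: μ_1 = μ_2; H1: μ_1 > μ_2 (two-sample pooled-variance t-test, right-tailed).
s_p² = [(12−1)·1.08² + (8−1)·1.46²]/(12+8−2) = 1.54176
t = (20.3 − 20)/√[1.54176·(1/12 + 1/8)] = 0.529
df = n₁ + n₂ − 2 = 18
p-value = P(T ≥ 0.529) ≈ 0.302
Since p ≈ 0.302 > α = 0.01, fail to reject H0; the data do not provide sufficient evidence against H0.

0.529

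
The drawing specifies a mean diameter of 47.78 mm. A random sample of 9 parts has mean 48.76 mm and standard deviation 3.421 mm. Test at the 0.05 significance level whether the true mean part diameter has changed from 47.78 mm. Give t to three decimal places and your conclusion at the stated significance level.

t = 0.859; fail to reject H0

H0: μ = 47.78; H1: μ ≠ 47.78 (one-sample t-test, two-sided).
t = (x̄ − μ₀)/(s/√n) = (48.76 − 47.78)/(3.421/√9) = 0.859
df = n − 1 = 8
Two-sided p-value ≈ 0.415
Since p ≈ 0.415 > α = 0.05, fail to reject H0; the evidence is not statistically significant.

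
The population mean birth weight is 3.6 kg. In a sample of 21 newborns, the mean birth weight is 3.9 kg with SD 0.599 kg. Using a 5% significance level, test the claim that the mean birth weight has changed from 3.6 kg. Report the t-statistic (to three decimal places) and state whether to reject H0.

t = 2.295; reject H0

H0: μ = 3.6; H1: μ ≠ 3.6 (one-sample t-test, two-sided).
t = (x̄ − μ₀)/(s/√n) = (3.9 − 3.6)/(0.599/√21) = 2.295
df = n − 1 = 20
Two-sided p-value ≈ 0.0327
Since p ≈ 0.0327 < α = 0.05, reject H0; the evidence is statistically significant.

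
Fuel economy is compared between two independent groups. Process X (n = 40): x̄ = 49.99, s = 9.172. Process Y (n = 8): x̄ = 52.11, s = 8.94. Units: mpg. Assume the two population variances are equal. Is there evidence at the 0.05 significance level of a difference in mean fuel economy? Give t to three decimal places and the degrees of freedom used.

t = -0.599, df = 46

Let group 1 = process X, group 2 = process Y. H0: μ_1 = μ_2; H1: μ_1 ≠ μ_2 (two-sample pooled-variance t-test, two-sided).
s_p² = [(40−1)·9.172² + (8−1)·8.94²]/(40+8−2) = 83.4862
t = (49.99 − 52.11)/√[83.4862·(1/40 + 1/8)] = -0.599
df = n₁ + n₂ − 2 = 46
Two-sided p-value ≈ 0.5521
Since p ≈ 0.5521 > α = 0.05, fail to reject H0; the data do not provide sufficient evidence against H0.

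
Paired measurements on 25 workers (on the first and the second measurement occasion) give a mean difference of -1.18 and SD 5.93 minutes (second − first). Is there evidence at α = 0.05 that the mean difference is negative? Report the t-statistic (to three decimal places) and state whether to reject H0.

t = -0.995; fail to reject H0

H0: μ_d = 0; H1: μ_d < 0 (paired t-test on the differences, left-tailed).
t = d̄/(s_d/√n) = -1.18/(5.93/√25) = -0.995
df = n − 1 = 24
p-value = P(T ≤ -0.995) ≈ 0.1648
Since p ≈ 0.1648 > α = 0.05, fail to reject H0; the evidence is not statistically significant.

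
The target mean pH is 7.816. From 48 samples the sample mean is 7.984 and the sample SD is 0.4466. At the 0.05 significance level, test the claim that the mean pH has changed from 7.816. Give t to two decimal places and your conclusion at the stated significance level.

t = 2.61; reject H0

H0: μ = 7.816; H1: μ ≠ 7.816 (one-sample t-test, two-sided).
t = (x̄ − μ₀)/(s/√n) = (7.984 − 7.816)/(0.4466/√48) = 2.61
df = n − 1 = 47
Two-sided p-value ≈ 0.0122
Since p ≈ 0.0122 < α = 0.05, reject H0; the data support H1.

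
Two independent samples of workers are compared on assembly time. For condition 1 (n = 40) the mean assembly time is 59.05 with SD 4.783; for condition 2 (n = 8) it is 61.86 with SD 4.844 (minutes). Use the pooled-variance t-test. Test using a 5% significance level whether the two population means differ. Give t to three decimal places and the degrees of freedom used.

t = -1.514, df = 46

Let group 1 = condition 1, group 2 = condition 2. H0: μ_1 = μ_2; H1: μ_1 ≠ μ_2 (two-sample pooled-variance t-test, two-sided).
s_p² = [(40−1)·4.783² + (8−1)·4.844²]/(40+8−2) = 22.9665
t = (59.05 − 61.86)/√[22.9665·(1/40 + 1/8)] = -1.514
df = n₁ + n₂ − 2 = 46
Two-sided p-value ≈ 0.137
Since p ≈ 0.137 > α = 0.05, fail to reject H0; the evidence is not statistically significant.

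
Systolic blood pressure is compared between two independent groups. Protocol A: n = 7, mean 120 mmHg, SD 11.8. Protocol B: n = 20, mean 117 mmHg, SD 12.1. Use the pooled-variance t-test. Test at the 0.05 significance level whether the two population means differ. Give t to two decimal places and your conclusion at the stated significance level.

t = 0.57; fail to reject H0

Let group 1 = protocol A, group 2 = protocol B. H0: μ_1 = μ_2; H1: μ_1 ≠ μ_2 (two-sample pooled-variance t-test, two-sided).
s_p² = [(7−1)·11.8² + (20−1)·12.1²]/(7+20−2) = 144.689
t = (120 − 117)/√[144.689·(1/7 + 1/20)] = 0.57
df = n₁ + n₂ − 2 = 25
Two-sided p-value ≈ 0.575
Since p ≈ 0.575 > α = 0.05, fail to reject H0; the evidence is not statistically significant.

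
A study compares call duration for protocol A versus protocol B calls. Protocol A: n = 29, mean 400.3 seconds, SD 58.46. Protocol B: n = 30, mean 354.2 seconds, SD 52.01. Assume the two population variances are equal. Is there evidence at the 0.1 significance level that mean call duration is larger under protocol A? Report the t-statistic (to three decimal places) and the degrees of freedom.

t = 3.203, df = 57

Let group 1 = protocol A, group 2 = protocol B. H0: μ_1 = μ_2; H1: μ_1 > μ_2 (two-sample pooled-variance t-test, right-tailed).
s_p² = [(29−1)·58.46² + (30−1)·52.01²]/(29+30−2) = 3055.06
t = (400.3 − 354.2)/√[3055.06·(1/29 + 1/30)] = 3.203
df = n₁ + n₂ − 2 = 57
p-value = P(T ≥ 3.203) ≈ 0.001
Since p ≈ 0.001 < α = 0.1, reject H0; the data support H1.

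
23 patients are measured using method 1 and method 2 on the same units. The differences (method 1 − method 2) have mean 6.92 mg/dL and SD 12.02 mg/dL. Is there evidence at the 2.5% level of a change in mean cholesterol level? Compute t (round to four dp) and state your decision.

H0: μ_d = 0; H1: μ_d ≠ 0 (paired t-test on the differences, two-sided).
t = d̄/(s_d/√n) = 6.92/(12.02/√23) = 2.7610
df = n − 1 = 22
Two-sided p-value ≈ 0.011
Since p ≈ 0.011 < α = 0.025, reject H0; the evidence is statistically significant.

t = 2.7610; reject H0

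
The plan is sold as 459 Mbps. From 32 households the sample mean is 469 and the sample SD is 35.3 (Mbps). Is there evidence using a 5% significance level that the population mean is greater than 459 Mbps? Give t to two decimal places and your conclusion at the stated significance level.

t = 1.60; fail to reject H0

H0: μ = 459; H1: μ > 459 (one-sample t-test, right-tailed).
t = (x̄ − μ₀)/(s/√n) = (469 − 459)/(35.3/√32) = 1.60
df = n − 1 = 31
p-value = P(T ≥ 1.60) ≈ 0.060
Since p ≈ 0.060 > α = 0.05, fail to reject H0; the data do not provide sufficient evidence against H0.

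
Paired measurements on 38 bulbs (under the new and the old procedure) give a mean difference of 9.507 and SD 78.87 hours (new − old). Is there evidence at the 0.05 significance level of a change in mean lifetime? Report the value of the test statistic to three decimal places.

H0: μ_d = 0; H1: μ_d ≠ 0 (paired t-test on the differences, two-sided).
t = d̄/(s_d/√n) = 9.507/(78.87/√38) = 0.743
df = n − 1 = 37
Two-sided p-value ≈ 0.462
Since p ≈ 0.462 > α = 0.05, fail to reject H0; the evidence is not statistically significant.

0.743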